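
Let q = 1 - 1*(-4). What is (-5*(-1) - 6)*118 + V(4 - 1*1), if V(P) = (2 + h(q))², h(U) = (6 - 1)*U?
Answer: 611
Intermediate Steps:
q = 5 (q = 1 + 4 = 5)
h(U) = 5*U
V(P) = 729 (V(P) = (2 + 5*5)² = (2 + 25)² = 27² = 729)
(-5*(-1) - 6)*118 + V(4 - 1*1) = (-5*(-1) - 6)*118 + 729 = (5 - 6)*118 + 729 = -1*118 + 729 = -118 + 729 = 611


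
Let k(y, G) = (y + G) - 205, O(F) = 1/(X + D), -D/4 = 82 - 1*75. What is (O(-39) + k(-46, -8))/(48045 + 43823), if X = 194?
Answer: -2529/897064 ≈ -0.0028192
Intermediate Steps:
D = -28 (D = -4*(82 - 1*75) = -4*(82 - 75) = -4*7 = -28)
O(F) = 1/166 (O(F) = 1/(194 - 28) = 1/166)
k(y, G) = -205 + G + y (k(y, G) = (G + y) - 205 = -205 + G + y)
(O(-39) + k(-46, -8))/(48045 + 43823) = (1/166 + (-205 - 8 - 46))/(48045 + 43823) = (1/166 - 259)/91868 = -42993/166*1/91868 = -2529/897064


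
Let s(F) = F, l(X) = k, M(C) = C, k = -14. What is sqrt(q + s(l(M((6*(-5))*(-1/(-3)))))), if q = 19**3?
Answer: 37*sqrt(5) ≈ 82.734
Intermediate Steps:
q = 6859
l(X) = -14
sqrt(q + s(l(M((6*(-5))*(-1/(-3)))))) = sqrt(6859 - 14) = sqrt(6845) = 37*sqrt(5)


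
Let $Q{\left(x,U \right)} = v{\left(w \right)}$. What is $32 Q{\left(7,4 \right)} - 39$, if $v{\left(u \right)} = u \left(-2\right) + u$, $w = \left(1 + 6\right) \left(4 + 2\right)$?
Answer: $-1383$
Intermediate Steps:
$w = 42$ ($w = 7 \cdot 6 = 42$)
$v{\left(u \right)} = - u$ ($v{\left(u \right)} = - 2 u + u = - u$)
$Q{\left(x,U \right)} = -42$ ($Q{\left(x,U \right)} = \left(-1\right) 42 = -42$)
$32 Q{\left(7,4 \right)} - 39 = 32 \left(-42\right) - 39 = -1344 - 39 = -1383$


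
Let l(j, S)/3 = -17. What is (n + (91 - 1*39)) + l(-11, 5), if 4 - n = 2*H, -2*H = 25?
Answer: 30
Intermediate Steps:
H = -25/2 (H = -1/2*25 = -25/2 ≈ -12.500)
l(j, S) = -51 (l(j, S) = 3*(-17) = -51)
n = 29 (n = 4 - 2*(-25)/2 = 4 - 1*(-25) = 4 + 25 = 29)
(n + (91 - 1*39)) + l(-11, 5) = (29 + (91 - 1*39)) - 51 = (29 + (91 - 39)) - 51 = (29 + 52) - 51 = 81 - 51 = 30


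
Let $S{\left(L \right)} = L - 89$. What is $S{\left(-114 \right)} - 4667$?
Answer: $-4870$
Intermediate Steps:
$S{\left(L \right)} = -89 + L$
$S{\left(-114 \right)} - 4667 = \left(-89 - 114\right) - 4667 = -203 - 4667 = -4870$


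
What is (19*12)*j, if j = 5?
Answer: 1140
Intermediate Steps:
(19*12)*j = (19*12)*5 = 228*5 = 1140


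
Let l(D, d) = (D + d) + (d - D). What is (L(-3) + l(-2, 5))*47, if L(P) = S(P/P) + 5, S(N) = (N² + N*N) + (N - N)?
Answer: 799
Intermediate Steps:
S(N) = 2*N² (S(N) = (N² + N²) + 0 = 2*N² + 0 = 2*N²)
l(D, d) = 2*d
L(P) = 7 (L(P) = 2*(P/P)² + 5 = 2*1² + 5 = 2*1 + 5 = 2 + 5 = 7)
(L(-3) + l(-2, 5))*47 = (7 + 2*5)*47 = (7 + 10)*47 = 17*47 = 799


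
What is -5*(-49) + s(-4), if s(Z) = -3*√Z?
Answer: 245 - 6*I ≈ 245.0 - 6.0*I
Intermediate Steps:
-5*(-49) + s(-4) = -5*(-49) - 6*I = 245 - 6*I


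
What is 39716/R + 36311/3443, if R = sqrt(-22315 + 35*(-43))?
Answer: 3301/313 - 19858*I*sqrt(5955)/5955 ≈ 10.546 - 257.33*I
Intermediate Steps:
R = 2*I*sqrt(5955) (R = sqrt(-22315 - 1505) = sqrt(-23820) = 2*I*sqrt(5955) ≈ 154.34*I)
39716/R + 36311/3443 = 39716/((2*I*sqrt(5955))) + 36311/3443 = 39716*(-I*sqrt(5955)/11910) + 36311*(1/3443) = -19858*I*sqrt(5955)/5955 + 3301/313 = 3301/313 - 19858*I*sqrt(5955)/5955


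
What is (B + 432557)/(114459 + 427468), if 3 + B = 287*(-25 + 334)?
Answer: 521237/541927 ≈ 0.96182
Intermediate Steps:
B = 88680 (B = -3 + 287*(-25 + 334) = -3 + 287*309 = -3 + 88683 = 88680)
(B + 432557)/(114459 + 427468) = (88680 + 432557)/(114459 + 427468) = 521237/541927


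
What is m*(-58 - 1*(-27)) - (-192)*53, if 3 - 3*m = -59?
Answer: 28606/3 ≈ 9535.3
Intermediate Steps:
m = 62/3 (m = 1 - ⅓*(-59) = 1 + 59/3 = 62/3 ≈ 20.667)
m*(-58 - 1*(-27)) - (-192)*53 = 62*(-58 - 1*(-27))/3 - (-192)*53 = 62*(-58 + 27)/3 - 1*(-10176) = (62/3)*(-31) + 10176 = -1922/3 + 10176 = 28606/3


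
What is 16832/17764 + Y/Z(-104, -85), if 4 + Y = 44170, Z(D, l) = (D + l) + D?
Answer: -194908262/1301213 ≈ -149.79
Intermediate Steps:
Z(D, l) = l + 2*D
Y = 44166 (Y = -4 + 44170 = 44166)
16832/17764 + Y/Z(-104, -85) = 16832/17764 + 44166/(-85 + 2*(-104)) = 16832*(1/17764) + 44166/(-85 - 208) = 4208/4441 + 44166/(-293) = 4208/4441 + 44166*(-1/293) = 4208/4441 - 44166/293 = -194908262/1301213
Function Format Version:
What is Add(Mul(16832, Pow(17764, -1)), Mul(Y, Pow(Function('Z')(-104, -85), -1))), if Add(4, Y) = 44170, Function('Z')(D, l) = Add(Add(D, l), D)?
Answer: Rational(-194908262, 1301213) ≈ -149.79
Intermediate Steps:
Function('Z')(D, l) = Add(l, Mul(2, D))
Y = 44166 (Y = Add(-4, 44170) = 44166)
Add(Mul(16832, Pow(17764, -1)), Mul(Y, Pow(Function('Z')(-104, -85), -1))) = Add(Mul(16832, Pow(17764, -1)), Mul(44166, Pow(Add(-85, Mul(2, -104)), -1))) = Add(Mul(16832, Rational(1, 17764)), Mul(44166, Pow(Add(-85, -208), -1))) = Add(Rational(4208, 4441), Mul(44166, Pow(-293, -1))) = Add(Rational(4208, 4441), Mul(44166, Rational(-1, 293))) = Add(Rational(4208, 4441), Rational(-44166, 293)) = Rational(-194908262, 1301213)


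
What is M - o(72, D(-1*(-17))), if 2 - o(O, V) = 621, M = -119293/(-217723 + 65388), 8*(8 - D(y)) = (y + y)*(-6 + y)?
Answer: 94414658/152335 ≈ 619.78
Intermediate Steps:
D(y) = 8 - y*(-6 + y)/4 (D(y) = 8 - (y + y)*(-6 + y)/8 = 8 - 2*y*(-6 + y)/8 = 8 - y*(-6 + y)/4)
M = 119293/152335 (M = -119293/(-152335) = -119293*(-1/152335) = 119293/152335 ≈ 0.78310)
o(O, V) = -619 (o(O, V) = 2 - 1*621 = 2 - 621 = -619)
M - o(72, D(-1*(-17))) = 119293/152335 - 1*(-619) = 119293/152335 + 619 = 94414658/152335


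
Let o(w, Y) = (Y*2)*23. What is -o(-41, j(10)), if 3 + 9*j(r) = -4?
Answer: 322/9 ≈ 35.778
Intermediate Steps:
j(r) = -7/9 (j(r) = -⅓ + (⅑)*(-4) = -⅓ - 4/9 = -7/9)
o(w, Y) = 46*Y (o(w, Y) = (2*Y)*23 = 46*Y)
-o(-41, j(10)) = -46*(-7)/9 = -1*(-322/9) = 322/9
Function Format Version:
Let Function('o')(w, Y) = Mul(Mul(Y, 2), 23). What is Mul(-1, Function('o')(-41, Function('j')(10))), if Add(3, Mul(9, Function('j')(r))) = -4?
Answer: Rational(322, 9) ≈ 35.778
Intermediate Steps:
Function('j')(r) = Rational(-7, 9) (Function('j')(r) = Add(Rational(-1, 3), Mul(Rational(1, 9), -4)) = Add(Rational(-1, 3), Rational(-4, 9)) = Rational(-7, 9))
Function('o')(w, Y) = Mul(46, Y) (Function('o')(w, Y) = Mul(Mul(2, Y), 23) = Mul(46, Y))
Mul(-1, Function('o')(-41, Function('j')(10))) = Mul(-1, Mul(46, Rational(-7, 9))) = Mul(-1, Rational(-322, 9)) = Rational(322, 9)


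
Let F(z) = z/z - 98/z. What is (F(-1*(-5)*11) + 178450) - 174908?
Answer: 194767/55 ≈ 3541.2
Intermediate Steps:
F(z) = 1 - 98/z
(F(-1*(-5)*11) + 178450) - 174908 = ((-98 - 1*(-5)*11)/((-1*(-5)*11)) + 178450) - 174908 = ((-98 + 5*11)/((5*11)) + 178450) - 174908 = ((-98 + 55)/55 + 178450) - 174908 = ((1/55)*(-43) + 178450) - 174908 = (-43/55 + 178450) - 174908 = 9814707/55 - 174908 = 194767/55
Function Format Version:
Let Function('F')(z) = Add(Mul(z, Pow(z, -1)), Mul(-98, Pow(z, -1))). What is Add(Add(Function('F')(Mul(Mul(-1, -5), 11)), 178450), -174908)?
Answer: Rational(194767, 55) ≈ 3541.2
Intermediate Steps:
Function('F')(z) = Add(1, Mul(-98, Pow(z, -1)))
Add(Add(Function('F')(Mul(Mul(-1, -5), 11)), 178450), -174908) = Add(Add(Mul(Pow(Mul(Mul(-1, -5), 11), -1), Add(-98, Mul(Mul(-1, -5), 11))), 178450), -174908) = Add(Add(Mul(Pow(Mul(5, 11), -1), Add(-98, Mul(5, 11))), 178450), -174908) = Add(Add(Mul(Pow(55, -1), Add(-98, 55)), 178450), -174908) = Add(Add(Mul(Rational(1, 55), -43), 178450), -174908) = Add(Add(Rational(-43, 55), 178450), -174908) = Add(Rational(9814707, 55), -174908) = Rational(194767, 55)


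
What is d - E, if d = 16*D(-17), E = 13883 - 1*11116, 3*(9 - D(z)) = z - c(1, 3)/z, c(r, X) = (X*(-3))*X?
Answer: -128717/51 ≈ -2523.9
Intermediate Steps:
c(r, X) = -3*X² (c(r, X) = (-3*X)*X = -3*X²)
D(z) = 9 - 9/z - z/3 (D(z) = 9 - (z - (-3*3²)/z)/3 = 9 - (z - (-3*9)/z)/3 = 9 - (z - (-27)/z)/3 = 9 - (z + 27/z)/3 = 9 + (-9/z - z/3) = 9 - 9/z - z/3)
E = 2767 (E = 13883 - 11116 = 2767)
d = 12400/51 (d = 16*(9 - 9/(-17) - ⅓*(-17)) = 16*(9 - 9*(-1/17) + 17/3) = 16*(9 + 9/17 + 17/3) = 16*(775/51) = 12400/51 ≈ 243.14)
d - E = 12400/51 - 1*2767 = 12400/51 - 2767 = -128717/51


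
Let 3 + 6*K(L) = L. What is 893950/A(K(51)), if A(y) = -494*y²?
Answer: -23525/832 ≈ -28.275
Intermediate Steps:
K(L) = -½ + L/6
893950/A(K(51)) = 893950/((-494*(-½ + (⅙)*51)²)) = 893950/((-494*(-½ + 17/2)²)) = 893950/((-494*8²)) = 893950/((-494*64)) = 893950/(-31616) = 893950*(-1/31616) = -23525/832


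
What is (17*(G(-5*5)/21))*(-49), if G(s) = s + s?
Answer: 5950/3 ≈ 1983.3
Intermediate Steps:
G(s) = 2*s
(17*(G(-5*5)/21))*(-49) = (17*((2*(-5*5))/21))*(-49) = (17*((2*(-25))*(1/21)))*(-49) = (17*(-50*1/21))*(-49) = (17*(-50/21))*(-49) = -850/21*(-49) = 5950/3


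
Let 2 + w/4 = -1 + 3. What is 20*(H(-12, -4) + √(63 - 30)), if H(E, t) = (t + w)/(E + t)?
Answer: 5 + 20*√33 ≈ 119.89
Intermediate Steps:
w = 0 (w = -8 + 4*(-1 + 3) = -8 + 4*2 = -8 + 8 = 0)
H(E, t) = t/(E + t) (H(E, t) = (t + 0)/(E + t) = t/(E + t))
20*(H(-12, -4) + √(63 - 30)) = 20*(-4/(-12 - 4) + √(63 - 30)) = 20*(-4/(-16) + √33) = 20*(-4*(-1/16) + √33) = 20*(¼ + √33) = 5 + 20*√33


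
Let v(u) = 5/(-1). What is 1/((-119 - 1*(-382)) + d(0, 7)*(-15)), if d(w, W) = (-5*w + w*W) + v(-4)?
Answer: 1/338 ≈ 0.0029586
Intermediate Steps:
v(u) = -5 (v(u) = 5*(-1) = -5)
d(w, W) = -5 - 5*w + W*w (d(w, W) = (-5*w + w*W) - 5 = (-5*w + W*w) - 5 = -5 - 5*w + W*w)
1/((-119 - 1*(-382)) + d(0, 7)*(-15)) = 1/((-119 - 1*(-382)) + (-5 - 5*0 + 7*0)*(-15)) = 1/((-119 + 382) + (-5 + 0 + 0)*(-15)) = 1/(263 - 5*(-15)) = 1/(263 + 75) = 1/338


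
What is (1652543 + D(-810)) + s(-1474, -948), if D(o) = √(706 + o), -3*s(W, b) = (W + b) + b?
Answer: 4960999/3 + 2*I*√26 ≈ 1.6537e+6 + 10.198*I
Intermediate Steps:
s(W, b) = -2*b/3 - W/3 (s(W, b) = -((W + b) + b)/3 = -(W + 2*b)/3 = -2*b/3 - W/3)
(1652543 + D(-810)) + s(-1474, -948) = (1652543 + √(706 - 810)) + (-⅔*(-948) - ⅓*(-1474)) = (1652543 + √(-104)) + (632 + 1474/3) = (1652543 + 2*I*√26) + 3370/3 = 4960999/3 + 2*I*√26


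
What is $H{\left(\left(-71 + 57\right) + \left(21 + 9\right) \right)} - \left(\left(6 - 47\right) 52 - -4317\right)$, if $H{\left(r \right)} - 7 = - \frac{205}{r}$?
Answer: $- \frac{35053}{16} \approx -2190.8$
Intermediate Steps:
$H{\left(r \right)} = 7 - \frac{205}{r}$
$H{\left(\left(-71 + 57\right) + \left(21 + 9\right) \right)} - \left(\left(6 - 47\right) 52 - -4317\right) = \left(7 - \frac{205}{\left(-71 + 57\right) + \left(21 + 9\right)}\right) - \left(\left(6 - 47\right) 52 - -4317\right) = \left(7 - \frac{205}{-14 + 30}\right) - \left(\left(-41\right) 52 + 4317\right) = \left(7 - \frac{205}{16}\right) - \left(-2132 + 4317\right) = \left(7 - \frac{205}{16}\right) - 2185 = - \frac{93}{16} - 2185 = - \frac{35053}{16}$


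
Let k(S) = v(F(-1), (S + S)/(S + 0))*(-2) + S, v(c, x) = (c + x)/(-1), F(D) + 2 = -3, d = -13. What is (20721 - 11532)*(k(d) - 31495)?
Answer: -289582146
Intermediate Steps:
F(D) = -5 (F(D) = -2 - 3 = -5)
v(c, x) = -c - x (v(c, x) = (c + x)*(-1) = -c - x)
k(S) = -6 + S (k(S) = (-1*(-5) - (S + S)/(S + 0))*(-2) + S = (5 - 2*S/S)*(-2) + S = (5 - 1*2)*(-2) + S = (5 - 2)*(-2) + S = 3*(-2) + S = -6 + S)
(20721 - 11532)*(k(d) - 31495) = (20721 - 11532)*((-6 - 13) - 31495) = 9189*(-19 - 31495) = 9189*(-31514) = -289582146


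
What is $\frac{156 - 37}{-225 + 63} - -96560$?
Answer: $\frac{15642601}{162} \approx 96559.0$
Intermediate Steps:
$\frac{156 - 37}{-225 + 63} - -96560 = \frac{119}{-162} + 96560 = 119 \left(- \frac{1}{162}\right) + 96560 = - \frac{119}{162} + 96560 = \frac{15642601}{162}$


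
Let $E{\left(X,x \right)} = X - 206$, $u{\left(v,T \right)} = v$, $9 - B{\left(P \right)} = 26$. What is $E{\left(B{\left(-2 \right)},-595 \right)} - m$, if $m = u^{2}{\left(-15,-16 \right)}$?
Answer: $-448$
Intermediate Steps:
$B{\left(P \right)} = -17$ ($B{\left(P \right)} = 9 - 26 = -17$)
$E{\left(X,x \right)} = -206 + X$ ($E{\left(X,x \right)} = X - 206 = -206 + X$)
$m = 225$ ($m = \left(-15\right)^{2} = 225$)
$E{\left(B{\left(-2 \right)},-595 \right)} - m = \left(-206 - 17\right) - 225 = -223 - 225 = -448$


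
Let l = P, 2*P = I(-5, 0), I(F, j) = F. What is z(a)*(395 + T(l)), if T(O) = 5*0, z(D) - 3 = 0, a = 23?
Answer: 1185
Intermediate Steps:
z(D) = 3 (z(D) = 3 + 0 = 3)
P = -5/2 (P = (½)*(-5) = -5/2 ≈ -2.5000)
l = -5/2 ≈ -2.5000
T(O) = 0
z(a)*(395 + T(l)) = 3*(395 + 0) = 3*395 = 1185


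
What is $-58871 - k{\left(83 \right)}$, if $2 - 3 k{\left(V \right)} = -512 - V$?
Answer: $-59070$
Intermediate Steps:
$k{\left(V \right)} = \frac{514}{3} + \frac{V}{3}$ ($k{\left(V \right)} = \frac{2}{3} - \frac{-512 - V}{3} = \frac{2}{3} + \left(\frac{512}{3} + \frac{V}{3}\right) = \frac{514}{3} + \frac{V}{3}$)
$-58871 - k{\left(83 \right)} = -58871 - \left(\frac{514}{3} + \frac{1}{3} \cdot 83\right) = -58871 - \left(\frac{514}{3} + \frac{83}{3}\right) = -58871 - 199 = -59070$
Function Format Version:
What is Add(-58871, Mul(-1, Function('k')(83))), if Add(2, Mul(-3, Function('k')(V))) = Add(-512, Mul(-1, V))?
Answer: -59070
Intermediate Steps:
Function('k')(V) = Add(Rational(514, 3), Mul(Rational(1, 3), V)) (Function('k')(V) = Add(Rational(2, 3), Mul(Rational(-1, 3), Add(-512, Mul(-1, V)))) = Add(Rational(2, 3), Add(Rational(512, 3), Mul(Rational(1, 3), V))) = Add(Rational(514, 3), Mul(Rational(1, 3), V)))
Add(-58871, Mul(-1, Function('k')(83))) = Add(-58871, Mul(-1, Add(Rational(514, 3), Mul(Rational(1, 3), 83)))) = Add(-58871, Mul(-1, Add(Rational(514, 3), Rational(83, 3)))) = Add(-58871, Mul(-1, 199)) = Add(-58871, -199) = -59070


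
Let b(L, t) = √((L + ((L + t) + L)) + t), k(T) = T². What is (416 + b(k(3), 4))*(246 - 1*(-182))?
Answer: 178048 + 428*√35 ≈ 1.8058e+5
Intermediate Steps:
b(L, t) = √(2*t + 3*L) (b(L, t) = √((L + (t + 2*L)) + t) = √((t + 3*L) + t) = √(2*t + 3*L))
(416 + b(k(3), 4))*(246 - 1*(-182)) = (416 + √(2*4 + 3*3²))*(246 - 1*(-182)) = (416 + √(8 + 3*9))*(246 + 182) = (416 + √(8 + 27))*428 = (416 + √35)*428 = 178048 + 428*√35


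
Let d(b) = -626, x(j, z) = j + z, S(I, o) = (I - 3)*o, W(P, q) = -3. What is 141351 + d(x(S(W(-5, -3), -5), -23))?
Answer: 140725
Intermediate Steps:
S(I, o) = o*(-3 + I) (S(I, o) = (-3 + I)*o = o*(-3 + I))
141351 + d(x(S(W(-5, -3), -5), -23)) = 141351 - 626 = 140725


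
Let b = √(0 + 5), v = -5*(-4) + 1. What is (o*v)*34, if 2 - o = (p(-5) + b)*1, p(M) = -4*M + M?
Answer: -9282 - 714*√5 ≈ -10879.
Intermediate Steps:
v = 21 (v = 20 + 1 = 21)
b = √5 ≈ 2.2361
p(M) = -3*M
o = -13 - √5 (o = 2 - (-3*(-5) + √5) = 2 - (15 + √5) = 2 + (-15 - √5) = -13 - √5 ≈ -15.236)
(o*v)*34 = ((-13 - √5)*21)*34 = (-273 - 21*√5)*34 = -9282 - 714*√5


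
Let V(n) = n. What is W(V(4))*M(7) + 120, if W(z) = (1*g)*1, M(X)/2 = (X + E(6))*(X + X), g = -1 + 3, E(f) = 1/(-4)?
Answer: 498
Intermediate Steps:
E(f) = -¼ (E(f) = 1*(-¼) = -¼)
g = 2
M(X) = 4*X*(-¼ + X) (M(X) = 2*((X - ¼)*(X + X)) = 2*((-¼ + X)*(2*X)) = 2*(2*X*(-¼ + X)) = 4*X*(-¼ + X))
W(z) = 2 (W(z) = (1*2)*1 = 2*1 = 2)
W(V(4))*M(7) + 120 = 2*(7*(-1 + 4*7)) + 120 = 2*(7*(-1 + 28)) + 120 = 2*(7*27) + 120 = 2*189 + 120 = 378 + 120 = 498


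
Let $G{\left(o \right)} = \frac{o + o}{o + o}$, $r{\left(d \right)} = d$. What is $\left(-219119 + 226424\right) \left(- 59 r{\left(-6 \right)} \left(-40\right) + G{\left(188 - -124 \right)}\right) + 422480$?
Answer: $-103009015$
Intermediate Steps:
$G{\left(o \right)} = 1$ ($G{\left(o \right)} = \frac{2 o}{2 o} = 2 o \frac{1}{2 o} = 1$)
$\left(-219119 + 226424\right) \left(- 59 r{\left(-6 \right)} \left(-40\right) + G{\left(188 - -124 \right)}\right) + 422480 = \left(-219119 + 226424\right) \left(\left(-59\right) \left(-6\right) \left(-40\right) + 1\right) + 422480 = 7305 \left(354 \left(-40\right) + 1\right) + 422480 = 7305 \left(-14160 + 1\right) + 422480 = 7305 \left(-14159\right) + 422480 = -103431495 + 422480 = -103009015$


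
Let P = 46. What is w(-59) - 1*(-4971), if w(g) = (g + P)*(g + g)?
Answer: 6505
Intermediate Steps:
w(g) = 2*g*(46 + g) (w(g) = (g + 46)*(g + g) = (46 + g)*(2*g) = 2*g*(46 + g))
w(-59) - 1*(-4971) = 2*(-59)*(46 - 59) - 1*(-4971) = 2*(-59)*(-13) + 4971 = 1534 + 4971 = 6505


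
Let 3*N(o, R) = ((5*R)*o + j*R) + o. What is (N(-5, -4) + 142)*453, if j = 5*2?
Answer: 72631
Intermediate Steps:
j = 10
N(o, R) = o/3 + 10*R/3 + 5*R*o/3 (N(o, R) = (((5*R)*o + 10*R) + o)/3 = ((5*R*o + 10*R) + o)/3 = ((10*R + 5*R*o) + o)/3 = (o + 10*R + 5*R*o)/3 = o/3 + 10*R/3 + 5*R*o/3)
(N(-5, -4) + 142)*453 = (((1/3)*(-5) + (10/3)*(-4) + (5/3)*(-4)*(-5)) + 142)*453 = ((-5/3 - 40/3 + 100/3) + 142)*453 = (55/3 + 142)*453 = (481/3)*453 = 72631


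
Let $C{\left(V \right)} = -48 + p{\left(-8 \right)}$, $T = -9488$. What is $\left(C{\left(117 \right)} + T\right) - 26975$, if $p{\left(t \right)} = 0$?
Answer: $-36511$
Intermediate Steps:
$C{\left(V \right)} = -48$ ($C{\left(V \right)} = -48 + 0 = -48$)
$\left(C{\left(117 \right)} + T\right) - 26975 = \left(-48 - 9488\right) - 26975 = -9536 - 26975 = -36511$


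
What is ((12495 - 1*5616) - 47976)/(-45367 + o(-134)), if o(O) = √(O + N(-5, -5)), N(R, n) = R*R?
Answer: 1864447599/2058164798 + 41097*I*√109/2058164798 ≈ 0.90588 + 0.00020847*I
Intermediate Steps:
N(R, n) = R²
o(O) = √(25 + O) (o(O) = √(O + (-5)²) = √(O + 25) = √(25 + O))
((12495 - 1*5616) - 47976)/(-45367 + o(-134)) = ((12495 - 1*5616) - 47976)/(-45367 + √(25 - 134)) = ((12495 - 5616) - 47976)/(-45367 + √(-109)) = (6879 - 47976)/(-45367 + I*√109) = -41097/(-45367 + I*√109)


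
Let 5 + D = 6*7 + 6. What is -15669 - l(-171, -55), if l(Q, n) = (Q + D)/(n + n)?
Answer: -861859/55 ≈ -15670.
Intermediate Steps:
D = 43 (D = -5 + (6*7 + 6) = -5 + (42 + 6) = -5 + 48 = 43)
l(Q, n) = (43 + Q)/(2*n) (l(Q, n) = (Q + 43)/(n + n) = (43 + Q)/((2*n)) = (43 + Q)*(1/(2*n)) = (43 + Q)/(2*n))
-15669 - l(-171, -55) = -15669 - (43 - 171)/(2*(-55)) = -15669 - (-1)*(-128)/(2*55) = -15669 - 1*64/55 = -15669 - 64/55 = -861859/55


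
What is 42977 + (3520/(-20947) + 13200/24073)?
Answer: 21671650482427/504257131 ≈ 42977.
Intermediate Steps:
42977 + (3520/(-20947) + 13200/24073) = 42977 + (3520*(-1/20947) + 13200*(1/24073)) = 42977 + (-3520/20947 + 13200/24073) = 42977 + 191763440/504257131 = 21671650482427/504257131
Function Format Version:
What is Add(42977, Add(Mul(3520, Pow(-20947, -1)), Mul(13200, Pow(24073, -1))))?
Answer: Rational(21671650482427, 504257131) ≈ 42977.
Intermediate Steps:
Add(42977, Add(Mul(3520, Pow(-20947, -1)), Mul(13200, Pow(24073, -1)))) = Add(42977, Add(Mul(3520, Rational(-1, 20947)), Mul(13200, Rational(1, 24073)))) = Add(42977, Add(Rational(-3520, 20947), Rational(13200, 24073))) = Add(42977, Rational(191763440, 504257131)) = Rational(21671650482427, 504257131)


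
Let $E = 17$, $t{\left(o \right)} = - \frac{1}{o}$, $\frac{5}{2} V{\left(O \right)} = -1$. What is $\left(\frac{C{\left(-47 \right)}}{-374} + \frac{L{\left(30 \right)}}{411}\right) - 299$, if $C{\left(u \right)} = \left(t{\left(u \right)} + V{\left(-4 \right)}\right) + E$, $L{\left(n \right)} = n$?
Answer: $- \frac{1799947146}{6020465} \approx -298.97$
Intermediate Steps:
$V{\left(O \right)} = - \frac{2}{5}$ ($V{\left(O \right)} = \frac{2}{5} \left(-1\right) = - \frac{2}{5}$)
$C{\left(u \right)} = \frac{83}{5} - \frac{1}{u}$ ($C{\left(u \right)} = \left(- \frac{1}{u} - \frac{2}{5}\right) + 17 = \left(- \frac{2}{5} - \frac{1}{u}\right) + 17 = \frac{83}{5} - \frac{1}{u}$)
$\left(\frac{C{\left(-47 \right)}}{-374} + \frac{L{\left(30 \right)}}{411}\right) - 299 = \left(\frac{\frac{83}{5} - \frac{1}{-47}}{-374} + \frac{30}{411}\right) - 299 = \left(\left(\frac{83}{5} - - \frac{1}{47}\right) \left(- \frac{1}{374}\right) + 30 \cdot \frac{1}{411}\right) - 299 = \left(\left(\frac{83}{5} + \frac{1}{47}\right) \left(- \frac{1}{374}\right) + \frac{10}{137}\right) - 299 = \left(\frac{3906}{235} \left(- \frac{1}{374}\right) + \frac{10}{137}\right) - 299 = \left(- \frac{1953}{43945} + \frac{10}{137}\right) - 299 = \frac{171889}{6020465} - 299 = - \frac{1799947146}{6020465}$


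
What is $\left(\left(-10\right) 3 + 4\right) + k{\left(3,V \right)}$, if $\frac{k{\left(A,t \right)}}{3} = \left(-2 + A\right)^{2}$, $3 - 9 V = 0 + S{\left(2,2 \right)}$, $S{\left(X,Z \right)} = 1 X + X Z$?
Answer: $-23$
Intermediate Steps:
$S{\left(X,Z \right)} = X + X Z$
$V = - \frac{1}{3}$ ($V = \frac{1}{3} - \frac{0 + 2 \left(1 + 2\right)}{9} = \frac{1}{3} - \frac{0 + 2 \cdot 3}{9} = \frac{1}{3} - \frac{0 + 6}{9} = \frac{1}{3} - \frac{2}{3} = - \frac{1}{3} \approx -0.33333$)
$k{\left(A,t \right)} = 3 \left(-2 + A\right)^{2}$
$\left(\left(-10\right) 3 + 4\right) + k{\left(3,V \right)} = \left(\left(-10\right) 3 + 4\right) + 3 \left(-2 + 3\right)^{2} = \left(-30 + 4\right) + 3 \cdot 1^{2} = -26 + 3 \cdot 1 = -26 + 3 = -23$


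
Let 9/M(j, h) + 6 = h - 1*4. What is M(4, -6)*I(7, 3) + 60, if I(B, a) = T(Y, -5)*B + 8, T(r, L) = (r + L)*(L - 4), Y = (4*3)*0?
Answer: -1947/16 ≈ -121.69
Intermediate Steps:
Y = 0 (Y = 12*0 = 0)
T(r, L) = (-4 + L)*(L + r) (T(r, L) = (L + r)*(-4 + L) = (-4 + L)*(L + r))
M(j, h) = 9/(-10 + h) (M(j, h) = 9/(-6 + (h - 1*4)) = 9/(-6 + (h - 4)) = 9/(-6 + (-4 + h)) = 9/(-10 + h))
I(B, a) = 8 + 45*B (I(B, a) = ((-5)² - 4*(-5) - 4*0 - 5*0)*B + 8 = (25 + 20 + 0 + 0)*B + 8 = 45*B + 8 = 8 + 45*B)
M(4, -6)*I(7, 3) + 60 = (9/(-10 - 6))*(8 + 45*7) + 60 = (9/(-16))*(8 + 315) + 60 = (9*(-1/16))*323 + 60 = -9/16*323 + 60 = -2907/16 + 60 = -1947/16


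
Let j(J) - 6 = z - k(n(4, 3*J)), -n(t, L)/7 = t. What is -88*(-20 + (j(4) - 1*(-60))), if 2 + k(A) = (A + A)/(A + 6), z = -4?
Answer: -3648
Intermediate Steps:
n(t, L) = -7*t
k(A) = -2 + 2*A/(6 + A) (k(A) = -2 + (A + A)/(A + 6) = -2 + (2*A)/(6 + A) = -2 + 2*A/(6 + A))
j(J) = 16/11 (j(J) = 6 + (-4 - (-12)/(6 - 7*4)) = 6 + (-4 - (-12)/(6 - 28)) = 6 + (-4 - (-12)/(-22)) = 6 + (-4 - (-12)*(-1)/22) = 6 + (-4 - 1*6/11) = 6 + (-4 - 6/11) = 6 - 50/11 = 16/11)
-88*(-20 + (j(4) - 1*(-60))) = -88*(-20 + (16/11 - 1*(-60))) = -88*(-20 + (16/11 + 60)) = -88*(-20 + 676/11) = -88*456/11 = -3648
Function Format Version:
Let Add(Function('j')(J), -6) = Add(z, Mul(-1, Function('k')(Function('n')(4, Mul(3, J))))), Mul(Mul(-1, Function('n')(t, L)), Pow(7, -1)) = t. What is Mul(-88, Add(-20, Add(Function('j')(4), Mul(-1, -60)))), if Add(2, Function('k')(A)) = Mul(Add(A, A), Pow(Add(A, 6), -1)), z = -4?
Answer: -3648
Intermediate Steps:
Function('n')(t, L) = Mul(-7, t)
Function('k')(A) = Add(-2, Mul(2, A, Pow(Add(6, A), -1))) (Function('k')(A) = Add(-2, Mul(Add(A, A), Pow(Add(A, 6), -1))) = Add(-2, Mul(Mul(2, A), Pow(Add(6, A), -1))) = Add(-2, Mul(2, A, Pow(Add(6, A), -1))))
Function('j')(J) = Rational(16, 11) (Function('j')(J) = Add(6, Add(-4, Mul(-1, Mul(-12, Pow(Add(6, Mul(-7, 4)), -1))))) = Add(6, Add(-4, Mul(-1, Mul(-12, Pow(Add(6, -28), -1))))) = Add(6, Add(-4, Mul(-1, Mul(-12, Pow(-22, -1))))) = Add(6, Add(-4, Mul(-1, Mul(-12, Rational(-1, 22))))) = Add(6, Add(-4, Mul(-1, Rational(6, 11)))) = Add(6, Add(-4, Rational(-6, 11))) = Add(6, Rational(-50, 11)) = Rational(16, 11))
Mul(-88, Add(-20, Add(Function('j')(4), Mul(-1, -60)))) = Mul(-88, Add(-20, Add(Rational(16, 11), Mul(-1, -60)))) = Mul(-88, Add(-20, Add(Rational(16, 11), 60))) = Mul(-88, Add(-20, Rational(676, 11))) = Mul(-88, Rational(456, 11)) = -3648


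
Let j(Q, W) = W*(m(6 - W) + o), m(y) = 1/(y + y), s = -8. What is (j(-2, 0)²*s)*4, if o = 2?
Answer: 0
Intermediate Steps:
m(y) = 1/(2*y)
j(Q, W) = W*(2 + 1/(2*(6 - W))) (j(Q, W) = W*(1/(2*(6 - W)) + 2) = W*(2 + 1/(2*(6 - W))))
(j(-2, 0)²*s)*4 = (((½)*0*(-25 + 4*0)/(-6 + 0))²*(-8))*4 = (((½)*0*(-25 + 0)/(-6))²*(-8))*4 = (((½)*0*(-⅙)*(-25))²*(-8))*4 = (0²*(-8))*4 = (0*(-8))*4 = 0*4 = 0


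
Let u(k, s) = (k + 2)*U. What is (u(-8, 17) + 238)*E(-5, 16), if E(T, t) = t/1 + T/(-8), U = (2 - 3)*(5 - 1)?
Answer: 17423/4 ≈ 4355.8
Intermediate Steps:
U = -4 (U = -1*4 = -4)
u(k, s) = -8 - 4*k (u(k, s) = (k + 2)*(-4) = (2 + k)*(-4) = -8 - 4*k)
E(T, t) = t - T/8 (E(T, t) = t*1 + T*(-⅛) = t - T/8)
(u(-8, 17) + 238)*E(-5, 16) = ((-8 - 4*(-8)) + 238)*(16 - ⅛*(-5)) = ((-8 + 32) + 238)*(16 + 5/8) = (24 + 238)*(133/8) = 262*(133/8) = 17423/4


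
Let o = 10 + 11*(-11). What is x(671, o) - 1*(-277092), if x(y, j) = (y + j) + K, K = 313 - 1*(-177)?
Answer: 278142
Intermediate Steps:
K = 490 (K = 313 + 177 = 490)
o = -111 (o = 10 - 121 = -111)
x(y, j) = 490 + j + y (x(y, j) = (y + j) + 490 = (j + y) + 490 = 490 + j + y)
x(671, o) - 1*(-277092) = (490 - 111 + 671) - 1*(-277092) = 1050 + 277092 = 278142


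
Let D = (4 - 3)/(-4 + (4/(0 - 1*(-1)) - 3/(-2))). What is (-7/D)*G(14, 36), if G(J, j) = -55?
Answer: 1155/2 ≈ 577.50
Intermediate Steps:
D = ⅔ (D = 1/(-4 + (4/(0 + 1) - 3*(-½))) = 1/(-4 + (4/1 + 3/2)) = 1/(-4 + (4*1 + 3/2)) = 1/(-4 + (4 + 3/2)) = 1/(-4 + 11/2) = 1/(3/2) = 1*(⅔) = ⅔ ≈ 0.66667)
(-7/D)*G(14, 36) = -7/⅔*(-55) = -7*3/2*(-55) = -21/2*(-55) = 1155/2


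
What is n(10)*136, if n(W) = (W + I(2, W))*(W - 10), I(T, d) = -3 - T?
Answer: 0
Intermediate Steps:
n(W) = (-10 + W)*(-5 + W) (n(W) = (W + (-3 - 1*2))*(W - 10) = (W + (-3 - 2))*(-10 + W) = (W - 5)*(-10 + W) = (-5 + W)*(-10 + W) = (-10 + W)*(-5 + W))
n(10)*136 = (50 + 10² - 15*10)*136 = (50 + 100 - 150)*136 = 0*136 = 0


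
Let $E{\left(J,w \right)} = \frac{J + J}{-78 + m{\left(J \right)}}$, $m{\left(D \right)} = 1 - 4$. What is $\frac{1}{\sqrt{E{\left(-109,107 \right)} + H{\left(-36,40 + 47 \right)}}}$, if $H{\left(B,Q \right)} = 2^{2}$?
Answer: $\frac{9 \sqrt{542}}{542} \approx 0.38658$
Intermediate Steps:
$m{\left(D \right)} = -3$ ($m{\left(D \right)} = 1 - 4 = -3$)
$E{\left(J,w \right)} = - \frac{2 J}{81}$ ($E{\left(J,w \right)} = \frac{J + J}{-78 - 3} = \frac{2 J}{-81} = 2 J \left(- \frac{1}{81}\right) = - \frac{2 J}{81}$)
$H{\left(B,Q \right)} = 4$
$\frac{1}{\sqrt{E{\left(-109,107 \right)} + H{\left(-36,40 + 47 \right)}}} = \frac{1}{\sqrt{\left(- \frac{2}{81}\right) \left(-109\right) + 4}} = \frac{1}{\sqrt{\frac{218}{81} + 4}} = \frac{1}{\sqrt{\frac{542}{81}}} = \frac{1}{\frac{1}{9} \sqrt{542}} = \frac{9 \sqrt{542}}{542}$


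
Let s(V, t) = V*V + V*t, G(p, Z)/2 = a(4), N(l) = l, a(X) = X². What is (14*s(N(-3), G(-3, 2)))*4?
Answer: -4872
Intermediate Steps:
G(p, Z) = 32 (G(p, Z) = 2*4² = 2*16 = 32)
s(V, t) = V² + V*t
(14*s(N(-3), G(-3, 2)))*4 = (14*(-3*(-3 + 32)))*4 = (14*(-3*29))*4 = (14*(-87))*4 = -1218*4 = -4872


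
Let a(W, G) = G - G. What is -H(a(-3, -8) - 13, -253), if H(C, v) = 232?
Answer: -232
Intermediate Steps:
a(W, G) = 0
-H(a(-3, -8) - 13, -253) = -1*232 = -232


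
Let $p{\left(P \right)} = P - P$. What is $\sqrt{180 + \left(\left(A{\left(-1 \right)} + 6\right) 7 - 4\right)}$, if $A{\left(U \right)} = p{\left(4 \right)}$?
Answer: $\sqrt{218} \approx 14.765$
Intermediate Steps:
$p{\left(P \right)} = 0$
$A{\left(U \right)} = 0$
$\sqrt{180 + \left(\left(A{\left(-1 \right)} + 6\right) 7 - 4\right)} = \sqrt{180 - \left(4 - \left(0 + 6\right) 7\right)} = \sqrt{180 + \left(6 \cdot 7 - 4\right)} = \sqrt{180 + \left(42 - 4\right)} = \sqrt{180 + 38} = \sqrt{218}$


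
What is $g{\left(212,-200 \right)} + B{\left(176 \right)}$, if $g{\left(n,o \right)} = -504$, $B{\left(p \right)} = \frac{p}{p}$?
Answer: $-503$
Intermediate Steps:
$B{\left(p \right)} = 1$
$g{\left(212,-200 \right)} + B{\left(176 \right)} = -504 + 1 = -503$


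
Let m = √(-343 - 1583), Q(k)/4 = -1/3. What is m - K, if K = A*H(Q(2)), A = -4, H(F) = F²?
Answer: 64/9 + 3*I*√214 ≈ 7.1111 + 43.886*I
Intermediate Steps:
Q(k) = -4/3 (Q(k) = 4*(-1/3) = 4*(-1*⅓) = 4*(-⅓) = -4/3)
m = 3*I*√214 (m = √(-1926) = 3*I*√214 ≈ 43.886*I)
K = -64/9 (K = -4*(-4/3)² = -4*16/9 = -64/9 ≈ -7.1111)
m - K = 3*I*√214 - 1*(-64/9) = 3*I*√214 + 64/9 = 64/9 + 3*I*√214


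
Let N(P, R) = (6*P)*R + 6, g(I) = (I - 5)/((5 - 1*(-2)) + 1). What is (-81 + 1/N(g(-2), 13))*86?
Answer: -1734878/249 ≈ -6967.4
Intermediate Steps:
g(I) = -5/8 + I/8 (g(I) = (-5 + I)/((5 + 2) + 1) = (-5 + I)/(7 + 1) = (-5 + I)/8 = (-5 + I)*(⅛) = -5/8 + I/8)
N(P, R) = 6 + 6*P*R (N(P, R) = 6*P*R + 6 = 6 + 6*P*R)
(-81 + 1/N(g(-2), 13))*86 = (-81 + 1/(6 + 6*(-5/8 + (⅛)*(-2))*13))*86 = (-81 + 1/(6 + 6*(-5/8 - ¼)*13))*86 = (-81 + 1/(6 + 6*(-7/8)*13))*86 = (-81 + 1/(6 - 273/4))*86 = (-81 + 1/(-249/4))*86 = (-81 - 4/249)*86 = -20173/249*86 = -1734878/249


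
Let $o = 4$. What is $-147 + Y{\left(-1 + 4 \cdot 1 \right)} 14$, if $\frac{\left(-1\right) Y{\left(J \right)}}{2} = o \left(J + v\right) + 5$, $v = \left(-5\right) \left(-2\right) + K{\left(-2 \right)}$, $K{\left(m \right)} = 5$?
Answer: $-2303$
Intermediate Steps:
$v = 15$ ($v = \left(-5\right) \left(-2\right) + 5 = 10 + 5 = 15$)
$Y{\left(J \right)} = -130 - 8 J$ ($Y{\left(J \right)} = - 2 \left(4 \left(J + 15\right) + 5\right) = - 2 \left(4 \left(15 + J\right) + 5\right) = - 2 \left(\left(60 + 4 J\right) + 5\right) = - 2 \left(65 + 4 J\right) = -130 - 8 J$)
$-147 + Y{\left(-1 + 4 \cdot 1 \right)} 14 = -147 + \left(-130 - 8 \left(-1 + 4 \cdot 1\right)\right) 14 = -147 + \left(-130 - 8 \left(-1 + 4\right)\right) 14 = -147 + \left(-130 - 24\right) 14 = -147 - 2156 = -2303$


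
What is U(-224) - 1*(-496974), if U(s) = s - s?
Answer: 496974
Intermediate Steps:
U(s) = 0
U(-224) - 1*(-496974) = 0 - 1*(-496974) = 0 + 496974 = 496974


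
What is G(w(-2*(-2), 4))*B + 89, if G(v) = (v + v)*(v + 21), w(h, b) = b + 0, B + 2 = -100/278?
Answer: -53229/139 ≈ -382.94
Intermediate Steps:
B = -328/139 (B = -2 - 100/278 = -2 - 100*1/278 = -2 - 50/139 = -328/139 ≈ -2.3597)
w(h, b) = b
G(v) = 2*v*(21 + v) (G(v) = (2*v)*(21 + v) = 2*v*(21 + v))
G(w(-2*(-2), 4))*B + 89 = (2*4*(21 + 4))*(-328/139) + 89 = (2*4*25)*(-328/139) + 89 = 200*(-328/139) + 89 = -65600/139 + 89 = -53229/139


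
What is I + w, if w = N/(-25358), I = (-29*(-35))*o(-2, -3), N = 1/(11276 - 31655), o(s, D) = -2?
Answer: -1049044484459/516770682 ≈ -2030.0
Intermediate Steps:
N = -1/20379 (N = 1/(-20379) = -1/20379 ≈ -4.9070e-5)
I = -2030 (I = -29*(-35)*(-2) = 1015*(-2) = -2030)
w = 1/516770682 (w = -1/20379/(-25358) = -1/20379*(-1/25358) = 1/516770682 ≈ 1.9351e-9)
I + w = -2030 + 1/516770682 = -1049044484459/516770682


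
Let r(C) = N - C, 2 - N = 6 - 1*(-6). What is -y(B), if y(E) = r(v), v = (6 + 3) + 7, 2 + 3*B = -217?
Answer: 26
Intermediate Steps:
B = -73 (B = -2/3 + (1/3)*(-217) = -2/3 - 217/3 = -73)
N = -10 (N = 2 - (6 - 1*(-6)) = 2 - (6 + 6) = 2 - 1*12 = 2 - 12 = -10)
v = 16 (v = 9 + 7 = 16)
r(C) = -10 - C
y(E) = -26 (y(E) = -10 - 1*16 = -10 - 16 = -26)
-y(B) = -1*(-26) = 26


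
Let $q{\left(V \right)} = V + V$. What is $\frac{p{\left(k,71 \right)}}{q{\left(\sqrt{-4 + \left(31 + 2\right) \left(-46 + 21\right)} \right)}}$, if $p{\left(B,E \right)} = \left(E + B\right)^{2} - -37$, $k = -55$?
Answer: $- \frac{293 i \sqrt{829}}{1658} \approx - 5.0882 i$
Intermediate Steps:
$p{\left(B,E \right)} = 37 + \left(B + E\right)^{2}$ ($p{\left(B,E \right)} = \left(B + E\right)^{2} + 37 = 37 + \left(B + E\right)^{2}$)
$q{\left(V \right)} = 2 V$
$\frac{p{\left(k,71 \right)}}{q{\left(\sqrt{-4 + \left(31 + 2\right) \left(-46 + 21\right)} \right)}} = \frac{37 + \left(-55 + 71\right)^{2}}{2 \sqrt{-4 + \left(31 + 2\right) \left(-46 + 21\right)}} = \frac{37 + 16^{2}}{2 \sqrt{-4 + 33 \left(-25\right)}} = \frac{37 + 256}{2 \sqrt{-4 - 825}} = \frac{293}{2 \sqrt{-829}} = \frac{293}{2 i \sqrt{829}} = 293 \left(- \frac{i \sqrt{829}}{1658}\right) = - \frac{293 i \sqrt{829}}{1658}$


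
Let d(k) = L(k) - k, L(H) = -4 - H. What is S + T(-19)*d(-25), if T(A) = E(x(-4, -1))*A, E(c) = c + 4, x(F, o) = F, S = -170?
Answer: -170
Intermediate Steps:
E(c) = 4 + c
d(k) = -4 - 2*k (d(k) = (-4 - k) - k = -4 - 2*k)
T(A) = 0 (T(A) = (4 - 4)*A = 0*A = 0)
S + T(-19)*d(-25) = -170 + 0*(-4 - 2*(-25)) = -170 + 0*(-4 + 50) = -170 + 0*46 = -170 + 0 = -170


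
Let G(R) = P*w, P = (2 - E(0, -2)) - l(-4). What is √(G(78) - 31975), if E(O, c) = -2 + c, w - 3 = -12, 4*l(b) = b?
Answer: I*√32038 ≈ 178.99*I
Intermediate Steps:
l(b) = b/4
w = -9 (w = 3 - 12 = -9)
P = 7 (P = (2 - (-2 - 2)) - (-4)/4 = (2 - 1*(-4)) - 1*(-1) = (2 + 4) + 1 = 6 + 1 = 7)
G(R) = -63 (G(R) = 7*(-9) = -63)
√(G(78) - 31975) = √(-63 - 31975) = √(-32038) = I*√32038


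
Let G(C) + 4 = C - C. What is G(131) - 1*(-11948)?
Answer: 11944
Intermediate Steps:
G(C) = -4 (G(C) = -4 + (C - C) = -4 + 0 = -4)
G(131) - 1*(-11948) = -4 - 1*(-11948) = -4 + 11948 = 11944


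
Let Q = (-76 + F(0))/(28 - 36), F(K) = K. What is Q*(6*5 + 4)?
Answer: 323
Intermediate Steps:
Q = 19/2 (Q = (-76 + 0)/(28 - 36) = -76/(-8) = -76*(-1/8) = 19/2 ≈ 9.5000)
Q*(6*5 + 4) = 19*(6*5 + 4)/2 = 19*(30 + 4)/2 = (19/2)*34 = 323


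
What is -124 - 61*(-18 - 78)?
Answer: 5732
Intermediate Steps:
-124 - 61*(-18 - 78) = -124 - 61*(-96) = -124 + 5856 = 5732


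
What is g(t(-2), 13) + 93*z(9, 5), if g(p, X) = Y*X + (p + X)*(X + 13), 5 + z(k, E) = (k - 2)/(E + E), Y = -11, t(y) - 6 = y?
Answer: -1009/10 ≈ -100.90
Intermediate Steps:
t(y) = 6 + y
z(k, E) = -5 + (-2 + k)/(2*E) (z(k, E) = -5 + (k - 2)/(E + E) = -5 + (-2 + k)/((2*E)) = -5 + (-2 + k)*(1/(2*E)) = -5 + (-2 + k)/(2*E))
g(p, X) = -11*X + (13 + X)*(X + p) (g(p, X) = -11*X + (p + X)*(X + 13) = -11*X + (X + p)*(13 + X) = -11*X + (13 + X)*(X + p))
g(t(-2), 13) + 93*z(9, 5) = (13² + 2*13 + 13*(6 - 2) + 13*(6 - 2)) + 93*((½)*(-2 + 9 - 10*5)/5) = (169 + 26 + 13*4 + 13*4) + 93*((½)*(⅕)*(-2 + 9 - 50)) = (169 + 26 + 52 + 52) + 93*((½)*(⅕)*(-43)) = 299 + 93*(-43/10) = 299 - 3999/10 = -1009/10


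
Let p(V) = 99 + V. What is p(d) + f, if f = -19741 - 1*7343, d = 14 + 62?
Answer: -26909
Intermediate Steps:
d = 76
f = -27084 (f = -19741 - 7343 = -27084)
p(d) + f = (99 + 76) - 27084 = 175 - 27084 = -26909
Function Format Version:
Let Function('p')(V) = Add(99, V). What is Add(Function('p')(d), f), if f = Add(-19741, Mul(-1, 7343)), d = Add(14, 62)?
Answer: -26909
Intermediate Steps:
d = 76
f = -27084 (f = Add(-19741, -7343) = -27084)
Add(Function('p')(d), f) = Add(Add(99, 76), -27084) = Add(175, -27084) = -26909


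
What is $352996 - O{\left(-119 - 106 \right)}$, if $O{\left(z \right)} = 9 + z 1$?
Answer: $353212$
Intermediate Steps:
$O{\left(z \right)} = 9 + z$
$352996 - O{\left(-119 - 106 \right)} = 352996 - \left(9 - 225\right) = 352996 - -216 = 352996 + 216 = 353212$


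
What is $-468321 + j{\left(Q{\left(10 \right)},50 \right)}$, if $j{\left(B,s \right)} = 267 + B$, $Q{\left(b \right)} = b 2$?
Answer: $-468034$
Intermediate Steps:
$Q{\left(b \right)} = 2 b$
$-468321 + j{\left(Q{\left(10 \right)},50 \right)} = -468321 + \left(267 + 2 \cdot 10\right) = -468321 + \left(267 + 20\right) = -468321 + 287 = -468034$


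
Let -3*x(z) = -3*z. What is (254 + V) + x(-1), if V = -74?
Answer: 179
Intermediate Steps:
x(z) = z (x(z) = -(-1)*z = z)
(254 + V) + x(-1) = (254 - 74) - 1 = 180 - 1 = 179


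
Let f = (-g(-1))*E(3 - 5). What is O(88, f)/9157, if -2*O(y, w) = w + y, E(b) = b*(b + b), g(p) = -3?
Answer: -56/9157 ≈ -0.0061155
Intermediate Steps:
E(b) = 2*b² (E(b) = b*(2*b) = 2*b²)
f = 24 (f = (-1*(-3))*(2*(3 - 5)²) = 3*(2*(-2)²) = 3*(2*4) = 3*8 = 24)
O(y, w) = -w/2 - y/2 (O(y, w) = -(w + y)/2 = -w/2 - y/2)
O(88, f)/9157 = (-½*24 - ½*88)/9157 = (-12 - 44)*(1/9157) = -56*1/9157 = -56/9157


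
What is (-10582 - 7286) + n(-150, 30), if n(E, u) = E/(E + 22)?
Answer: -1143477/64 ≈ -17867.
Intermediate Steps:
n(E, u) = E/(22 + E)
(-10582 - 7286) + n(-150, 30) = (-10582 - 7286) - 150/(22 - 150) = -17868 - 150/(-128) = -17868 - 150*(-1/128) = -17868 + 75/64 = -1143477/64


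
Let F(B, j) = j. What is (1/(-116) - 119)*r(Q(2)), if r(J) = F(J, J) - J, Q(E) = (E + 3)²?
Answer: 0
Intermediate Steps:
Q(E) = (3 + E)²
r(J) = 0 (r(J) = J - J = 0)
(1/(-116) - 119)*r(Q(2)) = (1/(-116) - 119)*0 = (-1/116 - 119)*0 = -13805/116*0 = 0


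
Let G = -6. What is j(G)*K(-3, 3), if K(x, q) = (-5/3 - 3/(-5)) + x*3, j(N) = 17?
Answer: -2567/15 ≈ -171.13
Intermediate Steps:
K(x, q) = -16/15 + 3*x (K(x, q) = (-5*⅓ - 3*(-⅕)) + 3*x = (-5/3 + ⅗) + 3*x = -16/15 + 3*x)
j(G)*K(-3, 3) = 17*(-16/15 + 3*(-3)) = 17*(-16/15 - 9) = 17*(-151/15) = -2567/15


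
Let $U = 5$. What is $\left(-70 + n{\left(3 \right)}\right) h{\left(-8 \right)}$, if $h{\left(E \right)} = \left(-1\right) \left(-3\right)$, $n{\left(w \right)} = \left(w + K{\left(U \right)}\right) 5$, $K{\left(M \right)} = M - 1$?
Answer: $-105$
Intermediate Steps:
$K{\left(M \right)} = -1 + M$ ($K{\left(M \right)} = M - 1 = -1 + M$)
$n{\left(w \right)} = 20 + 5 w$ ($n{\left(w \right)} = \left(w + \left(-1 + 5\right)\right) 5 = \left(w + 4\right) 5 = \left(4 + w\right) 5 = 20 + 5 w$)
$h{\left(E \right)} = 3$
$\left(-70 + n{\left(3 \right)}\right) h{\left(-8 \right)} = \left(-70 + \left(20 + 5 \cdot 3\right)\right) 3 = \left(-70 + \left(20 + 15\right)\right) 3 = \left(-70 + 35\right) 3 = \left(-35\right) 3 = -105$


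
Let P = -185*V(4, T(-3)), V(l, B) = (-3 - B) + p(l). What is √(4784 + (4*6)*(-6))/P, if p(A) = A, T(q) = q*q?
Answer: √290/370 ≈ 0.046025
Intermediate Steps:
T(q) = q²
V(l, B) = -3 + l - B (V(l, B) = (-3 - B) + l = -3 + l - B)
P = 1480 (P = -185*(-3 + 4 - 1*(-3)²) = -185*(-3 + 4 - 1*9) = -185*(-3 + 4 - 9) = -185*(-8) = 1480)
√(4784 + (4*6)*(-6))/P = √(4784 + (4*6)*(-6))/1480 = √(4784 + 24*(-6))*(1/1480) = √(4784 - 144)*(1/1480) = √4640*(1/1480) = (4*√290)*(1/1480) = √290/370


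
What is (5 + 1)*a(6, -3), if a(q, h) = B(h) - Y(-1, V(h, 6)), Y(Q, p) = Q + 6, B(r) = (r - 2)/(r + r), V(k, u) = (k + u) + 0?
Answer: -25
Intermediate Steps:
V(k, u) = k + u
B(r) = (-2 + r)/(2*r) (B(r) = (-2 + r)/((2*r)) = (-2 + r)*(1/(2*r)) = (-2 + r)/(2*r))
Y(Q, p) = 6 + Q
a(q, h) = -5 + (-2 + h)/(2*h) (a(q, h) = (-2 + h)/(2*h) - (6 - 1) = (-2 + h)/(2*h) - 1*5 = (-2 + h)/(2*h) - 5 = -5 + (-2 + h)/(2*h))
(5 + 1)*a(6, -3) = (5 + 1)*(-9/2 - 1/(-3)) = 6*(-9/2 - 1*(-1/3)) = 6*(-9/2 + 1/3) = 6*(-25/6) = -25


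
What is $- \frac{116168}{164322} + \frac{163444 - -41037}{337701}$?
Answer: $- \frac{938220481}{9248617287} \approx -0.10144$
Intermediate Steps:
$- \frac{116168}{164322} + \frac{163444 - -41037}{337701} = \left(-116168\right) \frac{1}{164322} + \left(163444 + 41037\right) \frac{1}{337701} = - \frac{58084}{82161} + 204481 \cdot \frac{1}{337701} = - \frac{58084}{82161} + \frac{204481}{337701} = - \frac{938220481}{9248617287}$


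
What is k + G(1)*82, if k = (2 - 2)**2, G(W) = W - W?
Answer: 0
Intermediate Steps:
G(W) = 0
k = 0 (k = 0**2 = 0)
k + G(1)*82 = 0 + 0*82 = 0 + 0 = 0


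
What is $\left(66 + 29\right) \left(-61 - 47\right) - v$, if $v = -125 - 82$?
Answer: $-10053$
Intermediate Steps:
$v = -207$ ($v = -125 - 82 = -207$)
$\left(66 + 29\right) \left(-61 - 47\right) - v = \left(66 + 29\right) \left(-61 - 47\right) - -207 = 95 \left(-108\right) + 207 = -10260 + 207 = -10053$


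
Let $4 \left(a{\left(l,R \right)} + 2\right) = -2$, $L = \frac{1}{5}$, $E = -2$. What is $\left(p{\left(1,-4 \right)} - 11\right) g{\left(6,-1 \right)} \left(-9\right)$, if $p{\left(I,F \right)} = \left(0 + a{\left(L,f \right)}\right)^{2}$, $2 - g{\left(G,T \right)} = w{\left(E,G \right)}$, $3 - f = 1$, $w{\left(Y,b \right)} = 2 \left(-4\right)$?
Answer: $\frac{855}{2} \approx 427.5$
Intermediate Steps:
$w{\left(Y,b \right)} = -8$
$L = \frac{1}{5} \approx 0.2$
$f = 2$ ($f = 3 - 1 = 2$)
$a{\left(l,R \right)} = - \frac{5}{2}$ ($a{\left(l,R \right)} = -2 + \frac{1}{4} \left(-2\right) = -2 - \frac{1}{2} = - \frac{5}{2}$)
$g{\left(G,T \right)} = 10$ ($g{\left(G,T \right)} = 2 - -8 = 2 + 8 = 10$)
$p{\left(I,F \right)} = \frac{25}{4}$ ($p{\left(I,F \right)} = \left(0 - \frac{5}{2}\right)^{2} = \left(- \frac{5}{2}\right)^{2} = \frac{25}{4}$)
$\left(p{\left(1,-4 \right)} - 11\right) g{\left(6,-1 \right)} \left(-9\right) = \left(\frac{25}{4} - 11\right) 10 \left(-9\right) = \left(- \frac{19}{4}\right) 10 \left(-9\right) = \left(- \frac{95}{2}\right) \left(-9\right) = \frac{855}{2}$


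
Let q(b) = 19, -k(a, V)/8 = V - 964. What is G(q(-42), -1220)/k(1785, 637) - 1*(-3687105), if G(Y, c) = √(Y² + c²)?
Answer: 3687105 + √1488761/2616 ≈ 3.6871e+6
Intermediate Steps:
k(a, V) = 7712 - 8*V (k(a, V) = -8*(V - 964) = -8*(-964 + V) = 7712 - 8*V)
G(q(-42), -1220)/k(1785, 637) - 1*(-3687105) = √(19² + (-1220)²)/(7712 - 8*637) - 1*(-3687105) = √(361 + 1488400)/(7712 - 5096) + 3687105 = √1488761/2616 + 3687105 = 3687105 + √1488761/2616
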